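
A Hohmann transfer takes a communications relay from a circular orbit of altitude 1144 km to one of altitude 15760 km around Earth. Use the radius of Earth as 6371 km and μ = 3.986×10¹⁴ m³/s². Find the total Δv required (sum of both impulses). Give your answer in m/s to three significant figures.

r₁ = 6371 + 1144 = 7515.0 km = 7.5150×10⁶ m.
r₂ = 6371 + 15760 = 22131 km = 2.2131×10⁷ m.
Transfer ellipse a_t = (r₁ + r₂)/2 = 1.482×10⁷ m.
At r₁: circular v_c1 = √(μ/r₁) = 7283 m/s; transfer-perigee v_p = √[μ(2/r₁ − 1/a_t)] = 8899 m/s.
Δv₁ = v_p − v_c1 = 1616 m/s.
At r₂: circular v_c2 = √(μ/r₂) = 4244 m/s; transfer-apogee v_a = √[μ(2/r₂ − 1/a_t)] = 3022 m/s.
Δv₂ = v_c2 − v_a = 1222 m/s.
Total Δv = Δv₁ + Δv₂ = 2838 m/s.

Δv_total ≈ 2840 m/s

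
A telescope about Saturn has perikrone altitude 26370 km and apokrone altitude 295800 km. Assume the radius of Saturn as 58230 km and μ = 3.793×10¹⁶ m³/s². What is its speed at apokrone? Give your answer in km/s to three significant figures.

r_p = 58230 + 26370 = 84600 km = 8.4600×10⁷ m.
r_a = 58230 + 295800 = 354030 km = 3.5403×10⁸ m.
Semi-major axis a = (r_p + r_a)/2 = 2.1932×10⁵ km = 2.193×10⁸ m.
Vis-viva: v² = μ(2/r − 1/a) = 3.793×10¹⁶ × (5.649×10⁻⁹ − 4.560×10⁻⁹) = 4.133×10⁷ m²/s².
v = 6429 m/s = 6.429 km/s.

v ≈ 6.43 km/s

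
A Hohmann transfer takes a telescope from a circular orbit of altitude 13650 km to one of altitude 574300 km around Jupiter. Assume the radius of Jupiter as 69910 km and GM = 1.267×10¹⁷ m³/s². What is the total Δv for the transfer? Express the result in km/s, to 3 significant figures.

Δv_total ≈ 20.2 km/s

r₁ = 69910 + 13650 = 83560 km = 8.3560×10⁷ m.
r₂ = 69910 + 574300 = 644210 km = 6.4421×10⁸ m.
Transfer ellipse a_t = (r₁ + r₂)/2 = 3.639×10⁸ m.
At r₁: circular v_c1 = √(μ/r₁) = 38940 m/s; transfer-perijove v_p = √[μ(2/r₁ − 1/a_t)] = 51810 m/s.
Δv₁ = v_p − v_c1 = 12870 m/s.
At r₂: circular v_c2 = √(μ/r₂) = 14020 m/s; transfer-apojove v_a = √[μ(2/r₂ − 1/a_t)] = 6720 m/s.
Δv₂ = v_c2 − v_a = 7304 m/s.
Total Δv = Δv₁ + Δv₂ = 20180 m/s = 20.18 km/s.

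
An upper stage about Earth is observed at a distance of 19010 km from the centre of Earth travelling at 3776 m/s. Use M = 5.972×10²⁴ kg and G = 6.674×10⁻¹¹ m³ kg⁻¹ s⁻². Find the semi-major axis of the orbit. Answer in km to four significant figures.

a ≈ 14400 km

μ = GM = 6.674×10⁻¹¹ × 5.972×10²⁴ = 3.986×10¹⁴ m³/s².
r = 1.901×10⁷ m.
Vis-viva rearranged: 1/a = 2/r − v²/μ = 1.052×10⁻⁷ − 3.577×10⁻⁸ = 6.943×10⁻⁸ m⁻¹.
a = 1.440×10⁷ m = 14402 km.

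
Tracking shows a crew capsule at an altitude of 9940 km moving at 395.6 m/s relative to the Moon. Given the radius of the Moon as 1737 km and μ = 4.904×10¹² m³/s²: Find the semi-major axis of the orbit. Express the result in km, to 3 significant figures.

r = 1737 + 9940 = 11677 km = 1.168×10⁷ m.
Specific orbital energy ε = v²/2 − μ/r = (395.6)²/2 − 4.904×10¹²/1.168×10⁷ = -3.417×10⁵ J/kg.
Since ε = −μ/(2a), a = −μ/(2ε) = 7.175×10⁶ m = 7175.4 km.

a ≈ 7180 km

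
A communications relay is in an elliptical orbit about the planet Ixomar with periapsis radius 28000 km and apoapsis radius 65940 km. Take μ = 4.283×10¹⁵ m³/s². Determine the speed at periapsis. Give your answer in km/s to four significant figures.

Semi-major axis a = (r_p + r_a)/2 = 46970 km = 4.697×10⁷ m.
Vis-viva: v² = μ(2/r − 1/a) = 4.283×10¹⁵ × (7.143×10⁻⁸ − 2.129×10⁻⁸) = 2.147×10⁸ m²/s².
v = 14650 m/s = 14.65 km/s.

v ≈ 14.65 km/s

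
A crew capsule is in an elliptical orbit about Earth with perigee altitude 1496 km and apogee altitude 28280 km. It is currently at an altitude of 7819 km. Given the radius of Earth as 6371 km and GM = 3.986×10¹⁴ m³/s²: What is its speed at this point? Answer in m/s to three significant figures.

v ≈ 6120 m/s

r_p = 6371 + 1496 = 7867.0 km = 7.8670×10⁶ m.
r_a = 6371 + 28280 = 34651 km = 3.4651×10⁷ m.
r = 6371 + 7819 = 14190 km = 1.419×10⁷ m.
Semi-major axis a = (r_p + r_a)/2 = 21259 km = 2.126×10⁷ m.
Vis-viva: v² = μ(2/r − 1/a) = 3.986×10¹⁴ × (1.409×10⁻⁷ − 4.704×10⁻⁸) = 3.743×10⁷ m²/s².
v = 6118 m/s.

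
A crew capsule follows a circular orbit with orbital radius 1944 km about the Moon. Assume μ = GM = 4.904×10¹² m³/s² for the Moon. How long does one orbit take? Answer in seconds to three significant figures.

T ≈ 7690 seconds

r = 1944 km = 1.944×10⁶ m.
Kepler's third law: T = 2π√(r³/μ) = 2π√((1.944×10⁶)³ / 4.904×10¹²).
r³/μ = 1.498×10⁶ s², so T = 2π × 1.224×10³ = 7.690×10³ s.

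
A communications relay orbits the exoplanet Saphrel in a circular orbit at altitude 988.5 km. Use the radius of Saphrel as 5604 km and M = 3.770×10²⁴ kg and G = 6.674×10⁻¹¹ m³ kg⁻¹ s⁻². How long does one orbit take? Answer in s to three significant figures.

T ≈ 6700 s

μ = GM = 6.674×10⁻¹¹ × 3.770×10²⁴ = 2.516×10¹⁴ m³/s².
r = 5604 + 988.5 = 6592.5 km = 6.5925×10⁶ m.
Kepler's third law: T = 2π√(r³/μ) = 2π√((6.592×10⁶)³ / 2.516×10¹⁴).
r³/μ = 1.139×10⁶ s², so T = 2π × 1.067×10³ = 6.705×10³ s.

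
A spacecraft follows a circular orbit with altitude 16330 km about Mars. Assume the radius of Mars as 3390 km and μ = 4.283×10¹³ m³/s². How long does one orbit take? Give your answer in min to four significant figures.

r = 3390 + 16330 = 19720 km = 1.9720×10⁷ m.
Kepler's third law: T = 2π√(r³/μ) = 2π√((1.972×10⁷)³ / 4.283×10¹³).
r³/μ = 1.790×10⁸ s², so T = 2π × 1.338×10⁴ = 8.407×10⁴ s.
Converting: 8.407×10⁴ s ÷ 60.00 = 1401 min.

T ≈ 1401 min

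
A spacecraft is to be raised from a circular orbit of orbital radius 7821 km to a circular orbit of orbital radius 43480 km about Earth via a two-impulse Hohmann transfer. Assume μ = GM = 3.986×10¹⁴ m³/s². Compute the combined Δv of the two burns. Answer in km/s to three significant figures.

Δv_total ≈ 3.51 km/s

r₁ = 7821 km = 7.821×10⁶ m.
r₂ = 43480 km = 4.348×10⁷ m.
Transfer ellipse a_t = (r₁ + r₂)/2 = 2.565×10⁷ m.
At r₁: circular v_c1 = √(μ/r₁) = 7139 m/s; transfer-perigee v_p = √[μ(2/r₁ − 1/a_t)] = 9295 m/s.
Δv₁ = v_p − v_c1 = 2156 m/s.
At r₂: circular v_c2 = √(μ/r₂) = 3028 m/s; transfer-apogee v_a = √[μ(2/r₂ − 1/a_t)] = 1672 m/s.
Δv₂ = v_c2 − v_a = 1356 m/s.
Total Δv = Δv₁ + Δv₂ = 3512 m/s = 3.512 km/s.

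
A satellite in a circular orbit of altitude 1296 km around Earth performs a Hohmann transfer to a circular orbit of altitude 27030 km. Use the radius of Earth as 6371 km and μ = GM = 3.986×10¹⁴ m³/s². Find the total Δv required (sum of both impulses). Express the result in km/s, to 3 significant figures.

Δv_total ≈ 3.33 km/s

r₁ = 6371 + 1296 = 7667.0 km = 7.6670×10⁶ m.
r₂ = 6371 + 27030 = 33401 km = 3.3401×10⁷ m.
Transfer ellipse a_t = (r₁ + r₂)/2 = 2.053×10⁷ m.
At r₁: circular v_c1 = √(μ/r₁) = 7210 m/s; transfer-perigee v_p = √[μ(2/r₁ − 1/a_t)] = 9196 m/s.
Δv₁ = v_p − v_c1 = 1986 m/s.
At r₂: circular v_c2 = √(μ/r₂) = 3455 m/s; transfer-apogee v_a = √[μ(2/r₂ − 1/a_t)] = 2111 m/s.
Δv₂ = v_c2 − v_a = 1344 m/s.
Total Δv = Δv₁ + Δv₂ = 3329 m/s = 3.329 km/s.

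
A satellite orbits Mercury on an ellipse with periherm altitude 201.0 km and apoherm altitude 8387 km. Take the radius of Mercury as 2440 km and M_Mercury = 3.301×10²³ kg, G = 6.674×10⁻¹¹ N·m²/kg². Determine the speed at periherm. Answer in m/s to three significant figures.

v ≈ 3660 m/s

μ = GM = 6.674×10⁻¹¹ × 3.301×10²³ = 2.203×10¹³ m³/s².
r_p = 2440 + 201.0 = 2641.0 km = 2.6410×10⁶ m.
r_a = 2440 + 8387 = 10827 km = 1.0827×10⁷ m.
Semi-major axis a = (r_p + r_a)/2 = 6734.0 km = 6.734×10⁶ m.
Vis-viva: v² = μ(2/r − 1/a) = 2.203×10¹³ × (7.573×10⁻⁷ − 1.485×10⁻⁷) = 1.341×10⁷ m²/s².
v = 3662 m/s.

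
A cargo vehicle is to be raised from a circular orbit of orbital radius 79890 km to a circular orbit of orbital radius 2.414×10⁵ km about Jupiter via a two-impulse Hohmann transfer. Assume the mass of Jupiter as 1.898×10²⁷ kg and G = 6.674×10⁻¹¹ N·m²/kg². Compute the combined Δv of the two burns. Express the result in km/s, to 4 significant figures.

Δv_total ≈ 15.75 km/s

μ = GM = 6.674×10⁻¹¹ × 1.898×10²⁷ = 1.267×10¹⁷ m³/s².
r₁ = 79890 km = 7.989×10⁷ m.
r₂ = 2.414×10⁵ km = 2.414×10⁸ m.
Transfer ellipse a_t = (r₁ + r₂)/2 = 1.606×10⁸ m.
At r₁: circular v_c1 = √(μ/r₁) = 39820 m/s; transfer-perijove v_p = √[μ(2/r₁ − 1/a_t)] = 48810 m/s.
Δv₁ = v_p − v_c1 = 8993 m/s.
At r₂: circular v_c2 = √(μ/r₂) = 22910 m/s; transfer-apojove v_a = √[μ(2/r₂ − 1/a_t)] = 16150 m/s.
Δv₂ = v_c2 − v_a = 6753 m/s.
Total Δv = Δv₁ + Δv₂ = 15750 m/s = 15.75 km/s.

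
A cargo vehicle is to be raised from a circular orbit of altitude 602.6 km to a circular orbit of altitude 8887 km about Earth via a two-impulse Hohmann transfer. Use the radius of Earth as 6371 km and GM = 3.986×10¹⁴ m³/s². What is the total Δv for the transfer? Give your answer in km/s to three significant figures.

Δv_total ≈ 2.36 km/s

r₁ = 6371 + 602.6 = 6973.6 km = 6.9736×10⁶ m.
r₂ = 6371 + 8887 = 15258 km = 1.5258×10⁷ m.
Transfer ellipse a_t = (r₁ + r₂)/2 = 1.112×10⁷ m.
At r₁: circular v_c1 = √(μ/r₁) = 7560 m/s; transfer-perigee v_p = √[μ(2/r₁ − 1/a_t)] = 8858 m/s.
Δv₁ = v_p − v_c1 = 1297 m/s.
At r₂: circular v_c2 = √(μ/r₂) = 5111 m/s; transfer-apogee v_a = √[μ(2/r₂ − 1/a_t)] = 4048 m/s.
Δv₂ = v_c2 − v_a = 1063 m/s.
Total Δv = Δv₁ + Δv₂ = 2360 m/s = 2.360 km/s.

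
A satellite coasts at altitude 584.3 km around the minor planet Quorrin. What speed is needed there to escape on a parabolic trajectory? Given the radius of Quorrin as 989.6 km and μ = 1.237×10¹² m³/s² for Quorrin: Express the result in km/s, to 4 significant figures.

r = 989.6 + 584.3 = 1573.9 km = 1.5739×10⁶ m.
Escape speed v_esc = √(2μ/r) = √(2 × 1.237×10¹² / 1.574×10⁶) = √(1.572×10⁶) = 1254 m/s.
= 1.254 km/s.

v_esc ≈ 1.254 km/s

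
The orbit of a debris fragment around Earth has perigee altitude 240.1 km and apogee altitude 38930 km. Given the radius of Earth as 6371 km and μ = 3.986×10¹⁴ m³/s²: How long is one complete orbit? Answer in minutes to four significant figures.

r_p = 6371 + 240.1 = 6611.1 km = 6.6111×10⁶ m.
r_a = 6371 + 38930 = 45301 km = 4.5301×10⁷ m.
Semi-major axis a = (r_p + r_a)/2 = (6611.1 + 45301)/2 = 25956 km = 2.596×10⁷ m.
By Kepler's third law T = 2π√(a³/μ) = 2π × 6.624×10³ = 4.162×10⁴ s.
= 693.6 minutes.

T ≈ 693.6 minutes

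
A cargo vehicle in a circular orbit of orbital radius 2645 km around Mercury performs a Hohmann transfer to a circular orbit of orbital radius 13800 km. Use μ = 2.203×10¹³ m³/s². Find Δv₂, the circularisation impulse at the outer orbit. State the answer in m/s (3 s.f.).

r₁ = 2645 km = 2.645×10⁶ m.
r₂ = 13800 km = 1.380×10⁷ m.
Transfer ellipse a_t = (r₁ + r₂)/2 = 8.222×10⁶ m.
At r₁: circular v_c1 = √(μ/r₁) = 2886 m/s; transfer-periherm v_p = √[μ(2/r₁ − 1/a_t)] = 3739 m/s.
At r₂: circular v_c2 = √(μ/r₂) = 1263 m/s; transfer-apoherm v_a = √[μ(2/r₂ − 1/a_t)] = 716.6 m/s.
Δv₂ = v_c2 − v_a = 546.9 m/s.

Δv ≈ 547 m/s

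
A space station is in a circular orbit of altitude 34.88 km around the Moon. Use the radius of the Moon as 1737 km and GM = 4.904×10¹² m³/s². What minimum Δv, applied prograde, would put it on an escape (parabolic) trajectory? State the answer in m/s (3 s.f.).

r = 1737 + 34.88 = 1771.9 km = 1.7719×10⁶ m.
Circular speed v_c = √(μ/r) = 1664 m/s.
Escape speed v_esc = √(2μ/r) = √2 × v_c = 2353 m/s.
Δv = v_esc − v_c = 689.1 m/s.

Δv ≈ 689 m/s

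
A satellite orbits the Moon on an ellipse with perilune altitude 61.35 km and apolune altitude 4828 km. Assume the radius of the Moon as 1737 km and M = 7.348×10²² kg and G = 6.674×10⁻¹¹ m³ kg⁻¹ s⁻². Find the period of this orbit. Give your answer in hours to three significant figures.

μ = GM = 6.674×10⁻¹¹ × 7.348×10²² = 4.904×10¹² m³/s².
r_p = 1737 + 61.35 = 1798.3 km = 1.7984×10⁶ m.
r_a = 1737 + 4828 = 6565.0 km = 6.5650×10⁶ m.
Semi-major axis a = (r_p + r_a)/2 = (1798.3 + 6565.0)/2 = 4181.7 km = 4.182×10⁶ m.
By Kepler's third law T = 2π√(a³/μ) = 2π × 3.861×10³ = 2.426×10⁴ s.
= 6.739 hours.

T ≈ 6.74 hours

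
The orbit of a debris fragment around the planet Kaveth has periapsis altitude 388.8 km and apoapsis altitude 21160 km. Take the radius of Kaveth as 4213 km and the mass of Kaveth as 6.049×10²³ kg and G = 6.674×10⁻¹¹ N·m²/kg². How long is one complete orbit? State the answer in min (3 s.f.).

T ≈ 956 min

μ = GM = 6.674×10⁻¹¹ × 6.049×10²³ = 4.037×10¹³ m³/s².
r_p = 4213 + 388.8 = 4601.8 km = 4.6018×10⁶ m.
r_a = 4213 + 21160 = 25373 km = 2.5373×10⁷ m.
Semi-major axis a = (r_p + r_a)/2 = (4601.8 + 25373)/2 = 14987 km = 1.499×10⁷ m.
By Kepler's third law T = 2π√(a³/μ) = 2π × 9.132×10³ = 5.738×10⁴ s.
= 956.3 min.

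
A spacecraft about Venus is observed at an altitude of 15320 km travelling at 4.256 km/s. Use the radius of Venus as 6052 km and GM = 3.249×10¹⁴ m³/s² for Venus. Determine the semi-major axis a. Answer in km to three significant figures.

a ≈ 26400 km

r = 6052 + 15320 = 21372 km = 2.137×10⁷ m.
Vis-viva rearranged: 1/a = 2/r − v²/μ = 9.358×10⁻⁸ − 5.575×10⁻⁸ = 3.783×10⁻⁸ m⁻¹.
a = 2.643×10⁷ m = 26435 km.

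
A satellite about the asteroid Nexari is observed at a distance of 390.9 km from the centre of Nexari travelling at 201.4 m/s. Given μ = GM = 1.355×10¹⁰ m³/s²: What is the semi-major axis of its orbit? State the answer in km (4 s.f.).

r = 3.909×10⁵ m.
Vis-viva rearranged: 1/a = 2/r − v²/μ = 5.116×10⁻⁶ − 2.994×10⁻⁶ = 2.123×10⁻⁶ m⁻¹.
a = 4.711×10⁵ m = 471.05 km.

a ≈ 471.1 km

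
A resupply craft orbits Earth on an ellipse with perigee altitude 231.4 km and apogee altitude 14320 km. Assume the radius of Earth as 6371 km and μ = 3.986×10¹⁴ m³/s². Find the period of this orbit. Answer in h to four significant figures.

r_p = 6371 + 231.4 = 6602.4 km = 6.6024×10⁶ m.
r_a = 6371 + 14320 = 20691 km = 2.0691×10⁷ m.
Semi-major axis a = (r_p + r_a)/2 = (6602.4 + 20691)/2 = 13647 km = 1.365×10⁷ m.
By Kepler's third law T = 2π√(a³/μ) = 2π × 2.525×10³ = 1.587×10⁴ s.
= 4.407 h.

T ≈ 4.407 h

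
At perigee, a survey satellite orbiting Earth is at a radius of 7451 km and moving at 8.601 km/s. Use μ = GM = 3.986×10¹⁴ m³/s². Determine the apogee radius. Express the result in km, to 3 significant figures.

apogee radius ≈ 16700 km

r_p = 7.451×10⁶ m.
Specific energy ε = v²/2 − μ/r = -1.651×10⁷ J/kg, so a = −μ/(2ε) = 1.207×10⁷ m.
The apsides satisfy r_p + r_a = 2a, so the apogee radius is 2a − r_p = 1.670×10⁷ m = 16695 km.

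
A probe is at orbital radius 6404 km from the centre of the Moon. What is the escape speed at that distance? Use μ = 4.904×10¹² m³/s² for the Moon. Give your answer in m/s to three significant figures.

r = 6404 km = 6.404×10⁶ m.
Escape speed v_esc = √(2μ/r) = √(2 × 4.904×10¹² / 6.404×10⁶) = √(1.532×10⁶) = 1238 m/s.

v_esc ≈ 1240 m/s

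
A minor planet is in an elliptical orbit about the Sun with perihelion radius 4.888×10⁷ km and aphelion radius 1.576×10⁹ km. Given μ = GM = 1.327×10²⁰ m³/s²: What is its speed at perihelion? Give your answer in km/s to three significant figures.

Semi-major axis a = (r_p + r_a)/2 = 8.1244×10⁸ km = 8.124×10¹¹ m.
Vis-viva: v² = μ(2/r − 1/a) = 1.327×10²⁰ × (4.092×10⁻¹¹ − 1.231×10⁻¹²) = 5.266×10⁹ m²/s².
v = 72570 m/s = 72.57 km/s.

v ≈ 72.6 km/s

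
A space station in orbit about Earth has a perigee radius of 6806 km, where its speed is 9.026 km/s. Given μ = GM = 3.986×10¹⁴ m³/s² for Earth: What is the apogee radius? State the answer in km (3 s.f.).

apogee radius ≈ 15500 km

r_p = 6.806×10⁶ m.
Specific energy ε = v²/2 − μ/r = -1.783×10⁷ J/kg, so a = −μ/(2ε) = 1.118×10⁷ m.
The apsides satisfy r_p + r_a = 2a, so the apogee radius is 2a − r_p = 1.555×10⁷ m = 15548 km.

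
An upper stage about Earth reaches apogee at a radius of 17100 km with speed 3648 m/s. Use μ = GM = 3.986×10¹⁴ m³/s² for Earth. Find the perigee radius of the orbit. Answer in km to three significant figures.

r_a = 1.710×10⁷ m.
Specific energy ε = v²/2 − μ/r = -1.666×10⁷ J/kg, so a = −μ/(2ε) = 1.197×10⁷ m.
The apsides satisfy r_p + r_a = 2a, so the perigee radius is 2a − r_a = 6.831×10⁶ m = 6831.3 km.

perigee radius ≈ 6830 km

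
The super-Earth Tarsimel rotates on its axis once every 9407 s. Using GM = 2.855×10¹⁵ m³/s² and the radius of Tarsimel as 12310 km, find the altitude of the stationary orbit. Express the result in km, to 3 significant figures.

A synchronous orbit has period T, so by Kepler's third law a = (μT²/4π²)^(1/3).
μT²/4π² = 2.855×10¹⁵ × (9.407×10³)² / 39.48 = 6.400×10²¹ m³.
a = 1.857×10⁷ m = 18566 km.
Altitude h = a − R = 18566 − 12310 = 6255.9 km.

h_sync ≈ 6260 km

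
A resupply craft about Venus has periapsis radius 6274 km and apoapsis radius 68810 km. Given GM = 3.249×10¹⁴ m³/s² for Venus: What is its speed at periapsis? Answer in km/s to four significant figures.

Semi-major axis a = (r_p + r_a)/2 = 37542 km = 3.754×10⁷ m.
Vis-viva: v² = μ(2/r − 1/a) = 3.249×10¹⁴ × (3.188×10⁻⁷ − 2.664×10⁻⁸) = 9.492×10⁷ m²/s².
v = 9742 m/s = 9.742 km/s.

v ≈ 9.742 km/s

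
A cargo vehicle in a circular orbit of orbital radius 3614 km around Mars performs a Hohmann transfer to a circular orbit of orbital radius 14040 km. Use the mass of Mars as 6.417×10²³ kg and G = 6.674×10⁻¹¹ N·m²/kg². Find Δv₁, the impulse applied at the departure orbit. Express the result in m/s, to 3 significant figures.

μ = GM = 6.674×10⁻¹¹ × 6.417×10²³ = 4.283×10¹³ m³/s².
r₁ = 3614 km = 3.614×10⁶ m.
r₂ = 14040 km = 1.404×10⁷ m.
Transfer ellipse a_t = (r₁ + r₂)/2 = 8.827×10⁶ m.
At r₁: circular v_c1 = √(μ/r₁) = 3442 m/s; transfer-periapsis v_p = √[μ(2/r₁ − 1/a_t)] = 4342 m/s.
Δv₁ = v_p − v_c1 = 899.1 m/s.

Δv ≈ 899 m/s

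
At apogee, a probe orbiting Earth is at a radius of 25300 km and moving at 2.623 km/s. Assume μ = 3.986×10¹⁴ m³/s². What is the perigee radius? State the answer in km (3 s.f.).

r_a = 2.530×10⁷ m.
Specific energy ε = v²/2 − μ/r = -1.231×10⁷ J/kg, so a = −μ/(2ε) = 1.618×10⁷ m.
The apsides satisfy r_p + r_a = 2a, so the perigee radius is 2a − r_a = 7.067×10⁶ m = 7067.4 km.

perigee radius ≈ 7070 km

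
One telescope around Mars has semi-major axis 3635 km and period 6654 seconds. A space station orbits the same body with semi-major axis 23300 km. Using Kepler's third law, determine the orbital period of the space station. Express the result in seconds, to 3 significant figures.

T₂ ≈ 1.08×10⁵ seconds

Kepler's third law: T² ∝ a³, so T₂ = T₁ (a₂/a₁)^(3/2).
a₂/a₁ = 6.410, (a₂/a₁)^(3/2) = 16.23.
T₂ = 6654 × 16.23 = 1.080×10⁵ seconds.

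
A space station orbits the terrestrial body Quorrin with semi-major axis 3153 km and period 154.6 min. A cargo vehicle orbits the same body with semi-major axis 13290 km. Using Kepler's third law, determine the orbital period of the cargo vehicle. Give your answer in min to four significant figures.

T₂ ≈ 1338 min

Kepler's third law: T² ∝ a³, so T₂ = T₁ (a₂/a₁)^(3/2).
a₂/a₁ = 4.215, (a₂/a₁)^(3/2) = 8.654.
T₂ = 154.6 × 8.654 = 1338 min.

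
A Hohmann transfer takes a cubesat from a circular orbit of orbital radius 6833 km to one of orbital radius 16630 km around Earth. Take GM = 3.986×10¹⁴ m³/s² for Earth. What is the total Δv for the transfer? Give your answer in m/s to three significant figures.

Δv_total ≈ 2620 m/s

r₁ = 6833 km = 6.833×10⁶ m.
r₂ = 16630 km = 1.663×10⁷ m.
Transfer ellipse a_t = (r₁ + r₂)/2 = 1.173×10⁷ m.
At r₁: circular v_c1 = √(μ/r₁) = 7638 m/s; transfer-perigee v_p = √[μ(2/r₁ − 1/a_t)] = 9094 m/s.
Δv₁ = v_p − v_c1 = 1456 m/s.
At r₂: circular v_c2 = √(μ/r₂) = 4896 m/s; transfer-apogee v_a = √[μ(2/r₂ − 1/a_t)] = 3736 m/s.
Δv₂ = v_c2 − v_a = 1159 m/s.
Total Δv = Δv₁ + Δv₂ = 2615 m/s.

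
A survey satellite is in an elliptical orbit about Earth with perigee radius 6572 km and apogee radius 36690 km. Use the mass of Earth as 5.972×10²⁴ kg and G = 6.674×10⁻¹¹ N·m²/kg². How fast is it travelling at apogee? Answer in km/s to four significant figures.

v ≈ 1.817 km/s

μ = GM = 6.674×10⁻¹¹ × 5.972×10²⁴ = 3.986×10¹⁴ m³/s².
Semi-major axis a = (r_p + r_a)/2 = 21631 km = 2.163×10⁷ m.
Vis-viva: v² = μ(2/r − 1/a) = 3.986×10¹⁴ × (5.451×10⁻⁸ − 4.623×10⁻⁸) = 3.300×10⁶ m²/s².
v = 1817 m/s = 1.817 km/s.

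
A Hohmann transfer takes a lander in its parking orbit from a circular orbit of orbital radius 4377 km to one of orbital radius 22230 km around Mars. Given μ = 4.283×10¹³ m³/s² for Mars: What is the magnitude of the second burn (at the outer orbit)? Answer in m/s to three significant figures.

Δv ≈ 592 m/s

r₁ = 4377 km = 4.377×10⁶ m.
r₂ = 22230 km = 2.223×10⁷ m.
Transfer ellipse a_t = (r₁ + r₂)/2 = 1.330×10⁷ m.
At r₁: circular v_c1 = √(μ/r₁) = 3128 m/s; transfer-periapsis v_p = √[μ(2/r₁ − 1/a_t)] = 4044 m/s.
At r₂: circular v_c2 = √(μ/r₂) = 1388 m/s; transfer-apoapsis v_a = √[μ(2/r₂ − 1/a_t)] = 796.2 m/s.
Δv₂ = v_c2 − v_a = 591.9 m/s.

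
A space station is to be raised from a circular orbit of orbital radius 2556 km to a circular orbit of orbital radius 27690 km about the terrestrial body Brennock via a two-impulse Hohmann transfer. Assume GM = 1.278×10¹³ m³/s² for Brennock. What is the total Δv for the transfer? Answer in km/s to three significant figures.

Δv_total ≈ 1.19 km/s

r₁ = 2556 km = 2.556×10⁶ m.
r₂ = 27690 km = 2.769×10⁷ m.
Transfer ellipse a_t = (r₁ + r₂)/2 = 1.512×10⁷ m.
At r₁: circular v_c1 = √(μ/r₁) = 2236 m/s; transfer-periapsis v_p = √[μ(2/r₁ − 1/a_t)] = 3026 m/s.
Δv₁ = v_p − v_c1 = 789.6 m/s.
At r₂: circular v_c2 = √(μ/r₂) = 679.4 m/s; transfer-apoapsis v_a = √[μ(2/r₂ − 1/a_t)] = 279.3 m/s.
Δv₂ = v_c2 − v_a = 400.1 m/s.
Total Δv = Δv₁ + Δv₂ = 1190 m/s = 1.190 km/s.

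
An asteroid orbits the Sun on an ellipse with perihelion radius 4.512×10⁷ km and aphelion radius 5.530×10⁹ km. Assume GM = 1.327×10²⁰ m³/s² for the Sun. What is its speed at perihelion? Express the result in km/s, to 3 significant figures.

Semi-major axis a = (r_p + r_a)/2 = 2.7876×10⁹ km = 2.788×10¹² m.
Vis-viva: v² = μ(2/r − 1/a) = 1.327×10²⁰ × (4.433×10⁻¹¹ − 3.587×10⁻¹³) = 5.834×10⁹ m²/s².
v = 76380 m/s = 76.38 km/s.

v ≈ 76.4 km/s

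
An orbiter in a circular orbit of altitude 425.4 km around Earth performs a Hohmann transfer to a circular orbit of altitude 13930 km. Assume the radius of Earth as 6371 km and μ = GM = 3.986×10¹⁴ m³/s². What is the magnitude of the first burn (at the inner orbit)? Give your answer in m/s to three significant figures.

Δv ≈ 1720 m/s

r₁ = 6371 + 425.4 = 6796.4 km = 6.7964×10⁶ m.
r₂ = 6371 + 13930 = 20301 km = 2.0301×10⁷ m.
Transfer ellipse a_t = (r₁ + r₂)/2 = 1.355×10⁷ m.
At r₁: circular v_c1 = √(μ/r₁) = 7658 m/s; transfer-perigee v_p = √[μ(2/r₁ − 1/a_t)] = 9374 m/s.
Δv₁ = v_p − v_c1 = 1716 m/s.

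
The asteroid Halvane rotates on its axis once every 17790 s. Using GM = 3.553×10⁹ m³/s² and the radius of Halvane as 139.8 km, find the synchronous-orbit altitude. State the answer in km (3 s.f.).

A synchronous orbit has period T, so by Kepler's third law a = (μT²/4π²)^(1/3).
μT²/4π² = 3.553×10⁹ × (1.779×10⁴)² / 39.48 = 2.848×10¹⁶ m³.
a = 3.054×10⁵ m = 305.40 km.
Altitude h = a − R = 305.40 − 139.8 = 165.60 km.

h_sync ≈ 166 km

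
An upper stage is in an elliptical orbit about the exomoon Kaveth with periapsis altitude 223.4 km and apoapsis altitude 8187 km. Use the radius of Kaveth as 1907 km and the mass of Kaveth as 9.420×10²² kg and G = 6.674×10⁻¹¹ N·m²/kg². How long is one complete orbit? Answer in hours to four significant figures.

μ = GM = 6.674×10⁻¹¹ × 9.420×10²² = 6.287×10¹² m³/s².
r_p = 1907 + 223.4 = 2130.4 km = 2.1304×10⁶ m.
r_a = 1907 + 8187 = 10094 km = 1.0094×10⁷ m.
Semi-major axis a = (r_p + r_a)/2 = (2130.4 + 10094)/2 = 6112.2 km = 6.112×10⁶ m.
By Kepler's third law T = 2π√(a³/μ) = 2π × 6.027×10³ = 3.787×10⁴ s.
= 10.52 hours.

T ≈ 10.52 hours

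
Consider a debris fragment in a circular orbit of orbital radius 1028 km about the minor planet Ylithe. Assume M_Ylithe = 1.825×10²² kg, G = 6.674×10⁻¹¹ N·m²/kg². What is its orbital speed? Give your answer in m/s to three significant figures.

v ≈ 1090 m/s

μ = GM = 6.674×10⁻¹¹ × 1.825×10²² = 1.218×10¹² m³/s².
r = 1028 km = 1.028×10⁶ m.
For a circular orbit v = √(μ/r) = √(1.218×10¹² / 1.028×10⁶) = √(1.185×10⁶) = 1088 m/s.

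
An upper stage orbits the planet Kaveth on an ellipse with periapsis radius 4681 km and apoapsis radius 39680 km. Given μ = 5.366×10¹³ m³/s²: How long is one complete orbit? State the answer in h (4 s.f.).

T ≈ 24.89 h

Semi-major axis a = (r_p + r_a)/2 = (4681.0 + 39680)/2 = 22180 km = 2.218×10⁷ m.
By Kepler's third law T = 2π√(a³/μ) = 2π × 1.426×10⁴ = 8.960×10⁴ s.
= 24.89 h.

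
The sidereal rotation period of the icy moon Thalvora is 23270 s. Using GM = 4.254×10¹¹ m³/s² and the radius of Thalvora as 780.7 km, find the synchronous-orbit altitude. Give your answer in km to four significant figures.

h_sync ≈ 1020 km

A synchronous orbit has period T, so by Kepler's third law a = (μT²/4π²)^(1/3).
μT²/4π² = 4.254×10¹¹ × (2.327×10⁴)² / 39.48 = 5.835×10¹⁸ m³.
a = 1.800×10⁶ m = 1800.3 km.
Altitude h = a − R = 1800.3 − 780.7 = 1019.6 km.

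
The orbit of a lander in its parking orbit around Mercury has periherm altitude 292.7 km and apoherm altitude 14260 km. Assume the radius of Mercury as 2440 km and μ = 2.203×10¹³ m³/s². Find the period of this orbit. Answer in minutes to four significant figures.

T ≈ 675.7 minutes

r_p = 2440 + 292.7 = 2732.7 km = 2.7327×10⁶ m.
r_a = 2440 + 14260 = 16700 km = 1.6700×10⁷ m.
Semi-major axis a = (r_p + r_a)/2 = (2732.7 + 16700)/2 = 9716.4 km = 9.716×10⁶ m.
By Kepler's third law T = 2π√(a³/μ) = 2π × 6.453×10³ = 4.054×10⁴ s.
= 675.7 minutes.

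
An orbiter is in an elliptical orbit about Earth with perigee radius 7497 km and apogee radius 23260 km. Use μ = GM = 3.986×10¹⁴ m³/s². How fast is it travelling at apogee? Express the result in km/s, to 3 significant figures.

Semi-major axis a = (r_p + r_a)/2 = 15378 km = 1.538×10⁷ m.
Vis-viva: v² = μ(2/r − 1/a) = 3.986×10¹⁴ × (8.598×10⁻⁸ − 6.503×10⁻⁸) = 8.354×10⁶ m²/s².
v = 2890 m/s = 2.890 km/s.

v ≈ 2.89 km/s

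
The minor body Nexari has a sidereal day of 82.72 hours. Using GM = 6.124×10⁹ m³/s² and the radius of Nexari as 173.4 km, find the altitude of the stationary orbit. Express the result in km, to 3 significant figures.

h_sync ≈ 2220 km

T = 82.72 hours = 2.978×10⁵ s.
A synchronous orbit has period T, so by Kepler's third law a = (μT²/4π²)^(1/3).
μT²/4π² = 6.124×10⁹ × (2.978×10⁵)² / 39.48 = 1.376×10¹⁹ m³.
a = 2.396×10⁶ m = 2396.1 km.
Altitude h = a − R = 2396.1 − 173.4 = 2222.7 km.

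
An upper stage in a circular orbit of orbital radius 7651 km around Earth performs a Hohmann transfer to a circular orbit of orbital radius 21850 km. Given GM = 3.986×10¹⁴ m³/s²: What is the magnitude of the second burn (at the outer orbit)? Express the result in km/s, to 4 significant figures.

Δv ≈ 1.195 km/s

r₁ = 7651 km = 7.651×10⁶ m.
r₂ = 21850 km = 2.185×10⁷ m.
Transfer ellipse a_t = (r₁ + r₂)/2 = 1.475×10⁷ m.
At r₁: circular v_c1 = √(μ/r₁) = 7218 m/s; transfer-perigee v_p = √[μ(2/r₁ − 1/a_t)] = 8785 m/s.
At r₂: circular v_c2 = √(μ/r₂) = 4271 m/s; transfer-apogee v_a = √[μ(2/r₂ − 1/a_t)] = 3076 m/s.
Δv₂ = v_c2 − v_a = 1195 m/s.
= 1.195 km/s.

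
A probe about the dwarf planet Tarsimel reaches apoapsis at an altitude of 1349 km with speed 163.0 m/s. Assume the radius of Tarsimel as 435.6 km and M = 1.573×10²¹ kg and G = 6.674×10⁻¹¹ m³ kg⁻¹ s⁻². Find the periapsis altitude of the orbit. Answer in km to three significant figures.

μ = GM = 6.674×10⁻¹¹ × 1.573×10²¹ = 1.050×10¹¹ m³/s².
r_a = 435.6 + 1349 = 1784.6 km = 1.785×10⁶ m.
Specific energy ε = v²/2 − μ/r = -4.554×10⁴ J/kg, so a = −μ/(2ε) = 1.153×10⁶ m.
The apsides satisfy r_p + r_a = 2a, so the periapsis radius is 2a − r_a = 5.206×10⁵ m = 520.56 km.
Periapsis altitude = 520.56 − 435.6 = 84.962 km.

periapsis altitude ≈ 85.0 km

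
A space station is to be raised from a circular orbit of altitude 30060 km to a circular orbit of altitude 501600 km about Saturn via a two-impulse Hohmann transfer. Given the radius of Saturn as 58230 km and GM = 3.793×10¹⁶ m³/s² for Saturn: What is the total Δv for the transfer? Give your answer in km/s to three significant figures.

Δv_total ≈ 10.5 km/s

r₁ = 58230 + 30060 = 88290 km = 8.8290×10⁷ m.
r₂ = 58230 + 501600 = 559830 km = 5.5983×10⁸ m.
Transfer ellipse a_t = (r₁ + r₂)/2 = 3.241×10⁸ m.
At r₁: circular v_c1 = √(μ/r₁) = 20730 m/s; transfer-perikrone v_p = √[μ(2/r₁ − 1/a_t)] = 27240 m/s.
Δv₁ = v_p − v_c1 = 6516 m/s.
At r₂: circular v_c2 = √(μ/r₂) = 8231 m/s; transfer-apokrone v_a = √[μ(2/r₂ − 1/a_t)] = 4296 m/s.
Δv₂ = v_c2 − v_a = 3935 m/s.
Total Δv = Δv₁ + Δv₂ = 10450 m/s = 10.45 km/s.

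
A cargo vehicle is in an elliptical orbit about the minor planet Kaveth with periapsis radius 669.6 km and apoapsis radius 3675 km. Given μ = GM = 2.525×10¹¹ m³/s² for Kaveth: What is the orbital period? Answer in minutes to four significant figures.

Semi-major axis a = (r_p + r_a)/2 = (669.60 + 3675.0)/2 = 2172.3 km = 2.172×10⁶ m.
By Kepler's third law T = 2π√(a³/μ) = 2π × 6.372×10³ = 4.003×10⁴ s.
= 667.2 minutes.

T ≈ 667.2 minutes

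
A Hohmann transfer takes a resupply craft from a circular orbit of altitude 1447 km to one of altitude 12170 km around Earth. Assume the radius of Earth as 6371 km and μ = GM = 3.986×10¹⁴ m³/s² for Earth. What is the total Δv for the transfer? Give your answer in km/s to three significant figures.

r₁ = 6371 + 1447 = 7818.0 km = 7.8180×10⁶ m.
r₂ = 6371 + 12170 = 18541 km = 1.8541×10⁷ m.
Transfer ellipse a_t = (r₁ + r₂)/2 = 1.318×10⁷ m.
At r₁: circular v_c1 = √(μ/r₁) = 7140 m/s; transfer-perigee v_p = √[μ(2/r₁ − 1/a_t)] = 8469 m/s.
Δv₁ = v_p − v_c1 = 1329 m/s.
At r₂: circular v_c2 = √(μ/r₂) = 4637 m/s; transfer-apogee v_a = √[μ(2/r₂ − 1/a_t)] = 3571 m/s.
Δv₂ = v_c2 − v_a = 1066 m/s.
Total Δv = Δv₁ + Δv₂ = 2394 m/s = 2.394 km/s.

Δv_total ≈ 2.39 km/s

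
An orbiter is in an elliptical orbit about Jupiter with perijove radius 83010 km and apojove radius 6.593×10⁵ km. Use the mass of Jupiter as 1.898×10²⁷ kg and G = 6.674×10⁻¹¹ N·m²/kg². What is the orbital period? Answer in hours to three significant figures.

μ = GM = 6.674×10⁻¹¹ × 1.898×10²⁷ = 1.267×10¹⁷ m³/s².
Semi-major axis a = (r_p + r_a)/2 = (83010 + 6.5930×10⁵)/2 = 3.7116×10⁵ km = 3.712×10⁸ m.
By Kepler's third law T = 2π√(a³/μ) = 2π × 2.009×10⁴ = 1.262×10⁵ s.
= 35.06 hours.

T ≈ 35.1 hours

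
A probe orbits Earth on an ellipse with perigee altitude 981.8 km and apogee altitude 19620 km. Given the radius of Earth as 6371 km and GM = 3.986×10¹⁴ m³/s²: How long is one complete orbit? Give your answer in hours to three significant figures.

T ≈ 5.95 hours

r_p = 6371 + 981.8 = 7352.8 km = 7.3528×10⁶ m.
r_a = 6371 + 19620 = 25991 km = 2.5991×10⁷ m.
Semi-major axis a = (r_p + r_a)/2 = (7352.8 + 25991)/2 = 16672 km = 1.667×10⁷ m.
By Kepler's third law T = 2π√(a³/μ) = 2π × 3.410×10³ = 2.142×10⁴ s.
= 5.951 hours.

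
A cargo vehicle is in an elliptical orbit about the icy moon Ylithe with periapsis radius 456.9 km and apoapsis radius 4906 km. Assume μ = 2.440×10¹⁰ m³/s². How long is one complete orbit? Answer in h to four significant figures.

Semi-major axis a = (r_p + r_a)/2 = (456.90 + 4906.0)/2 = 2681.4 km = 2.681×10⁶ m.
By Kepler's third law T = 2π√(a³/μ) = 2π × 2.811×10⁴ = 1.766×10⁵ s.
= 49.06 h.

T ≈ 49.06 h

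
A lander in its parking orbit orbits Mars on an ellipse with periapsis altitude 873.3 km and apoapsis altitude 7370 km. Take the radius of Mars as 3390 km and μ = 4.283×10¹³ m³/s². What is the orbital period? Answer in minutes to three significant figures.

r_p = 3390 + 873.3 = 4263.3 km = 4.2633×10⁶ m.
r_a = 3390 + 7370 = 10760 km = 1.0760×10⁷ m.
Semi-major axis a = (r_p + r_a)/2 = (4263.3 + 10760)/2 = 7511.6 km = 7.512×10⁶ m.
By Kepler's third law T = 2π√(a³/μ) = 2π × 3.146×10³ = 1.977×10⁴ s.
= 329.4 minutes.

T ≈ 329 minutes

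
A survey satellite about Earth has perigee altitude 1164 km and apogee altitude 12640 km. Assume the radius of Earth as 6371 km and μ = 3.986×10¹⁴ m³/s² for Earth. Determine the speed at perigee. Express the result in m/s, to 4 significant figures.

v ≈ 8705 m/s

r_p = 6371 + 1164 = 7535.0 km = 7.5350×10⁶ m.
r_a = 6371 + 12640 = 19011 km = 1.9011×10⁷ m.
Semi-major axis a = (r_p + r_a)/2 = 13273 km = 1.327×10⁷ m.
Vis-viva: v² = μ(2/r − 1/a) = 3.986×10¹⁴ × (2.654×10⁻⁷ − 7.534×10⁻⁸) = 7.577×10⁷ m²/s².
v = 8705 m/s.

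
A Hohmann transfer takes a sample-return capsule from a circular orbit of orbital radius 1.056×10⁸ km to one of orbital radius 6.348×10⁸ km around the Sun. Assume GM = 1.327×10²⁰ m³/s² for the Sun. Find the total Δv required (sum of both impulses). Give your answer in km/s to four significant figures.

Δv_total ≈ 17.71 km/s

r₁ = 1.056×10⁸ km = 1.056×10¹¹ m.
r₂ = 6.348×10⁸ km = 6.348×10¹¹ m.
Transfer ellipse a_t = (r₁ + r₂)/2 = 3.702×10¹¹ m.
At r₁: circular v_c1 = √(μ/r₁) = 35450 m/s; transfer-perihelion v_p = √[μ(2/r₁ − 1/a_t)] = 46420 m/s.
Δv₁ = v_p − v_c1 = 10970 m/s.
At r₂: circular v_c2 = √(μ/r₂) = 14460 m/s; transfer-aphelion v_a = √[μ(2/r₂ − 1/a_t)] = 7722 m/s.
Δv₂ = v_c2 − v_a = 6736 m/s.
Total Δv = Δv₁ + Δv₂ = 17710 m/s = 17.71 km/s.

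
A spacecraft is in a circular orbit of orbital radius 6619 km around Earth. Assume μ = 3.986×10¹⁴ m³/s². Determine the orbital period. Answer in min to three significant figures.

r = 6619 km = 6.619×10⁶ m.
Kepler's third law: T = 2π√(r³/μ) = 2π√((6.619×10⁶)³ / 3.986×10¹⁴).
r³/μ = 7.275×10⁵ s², so T = 2π × 8.529×10² = 5.359×10³ s.
Converting: 5.359×10³ s ÷ 60.00 = 89.32 min.

T ≈ 89.3 min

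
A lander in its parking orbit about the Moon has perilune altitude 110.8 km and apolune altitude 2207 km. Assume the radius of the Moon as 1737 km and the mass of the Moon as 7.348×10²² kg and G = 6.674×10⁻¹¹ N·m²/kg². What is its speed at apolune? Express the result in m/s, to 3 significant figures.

v ≈ 891 m/s

μ = GM = 6.674×10⁻¹¹ × 7.348×10²² = 4.904×10¹² m³/s².
r_p = 1737 + 110.8 = 1847.8 km = 1.8478×10⁶ m.
r_a = 1737 + 2207 = 3944.0 km = 3.9440×10⁶ m.
Semi-major axis a = (r_p + r_a)/2 = 2895.9 km = 2.896×10⁶ m.
Vis-viva: v² = μ(2/r − 1/a) = 4.904×10¹² × (5.071×10⁻⁷ − 3.453×10⁻⁷) = 7.934×10⁵ m²/s².
v = 890.7 m/s.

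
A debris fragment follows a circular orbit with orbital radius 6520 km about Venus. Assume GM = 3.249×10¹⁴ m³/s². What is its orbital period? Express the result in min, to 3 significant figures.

T ≈ 96.7 min

r = 6520 km = 6.520×10⁶ m.
Kepler's third law: T = 2π√(r³/μ) = 2π√((6.520×10⁶)³ / 3.249×10¹⁴).
r³/μ = 8.531×10⁵ s², so T = 2π × 9.236×10² = 5.803×10³ s.
Converting: 5.803×10³ s ÷ 60.00 = 96.72 min.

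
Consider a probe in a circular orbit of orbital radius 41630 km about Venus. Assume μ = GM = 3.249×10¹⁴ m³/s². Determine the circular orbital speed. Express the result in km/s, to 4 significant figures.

v ≈ 2.794 km/s

r = 41630 km = 4.163×10⁷ m.
For a circular orbit v = √(μ/r) = √(3.249×10¹⁴ / 4.163×10⁷) = √(7.804×10⁶) = 2794 m/s.
That is 2.794 km/s.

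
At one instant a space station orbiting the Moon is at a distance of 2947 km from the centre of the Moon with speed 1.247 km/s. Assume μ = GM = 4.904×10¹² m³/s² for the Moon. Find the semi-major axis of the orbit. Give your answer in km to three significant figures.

a ≈ 2770 km

r = 2.947×10⁶ m.
Vis-viva rearranged: 1/a = 2/r − v²/μ = 6.787×10⁻⁷ − 3.171×10⁻⁷ = 3.616×10⁻⁷ m⁻¹.
a = 2.766×10⁶ m = 2765.7 km.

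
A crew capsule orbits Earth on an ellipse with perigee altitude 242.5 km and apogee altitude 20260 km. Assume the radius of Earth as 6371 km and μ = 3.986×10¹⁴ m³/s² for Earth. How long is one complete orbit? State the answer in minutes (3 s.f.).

T ≈ 355 minutes

r_p = 6371 + 242.5 = 6613.5 km = 6.6135×10⁶ m.
r_a = 6371 + 20260 = 26631 km = 2.6631×10⁷ m.
Semi-major axis a = (r_p + r_a)/2 = (6613.5 + 26631)/2 = 16622 km = 1.662×10⁷ m.
By Kepler's third law T = 2π√(a³/μ) = 2π × 3.394×10³ = 2.133×10⁴ s.
= 355.5 minutes.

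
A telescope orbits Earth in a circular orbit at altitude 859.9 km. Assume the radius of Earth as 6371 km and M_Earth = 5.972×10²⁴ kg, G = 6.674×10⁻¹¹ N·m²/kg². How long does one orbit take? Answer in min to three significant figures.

T ≈ 102 min

μ = GM = 6.674×10⁻¹¹ × 5.972×10²⁴ = 3.986×10¹⁴ m³/s².
r = 6371 + 859.9 = 7230.9 km = 7.2309×10⁶ m.
Kepler's third law: T = 2π√(r³/μ) = 2π√((7.231×10⁶)³ / 3.986×10¹⁴).
r³/μ = 9.486×10⁵ s², so T = 2π × 9.739×10² = 6.119×10³ s.
Converting: 6.119×10³ s ÷ 60.00 = 102.0 min.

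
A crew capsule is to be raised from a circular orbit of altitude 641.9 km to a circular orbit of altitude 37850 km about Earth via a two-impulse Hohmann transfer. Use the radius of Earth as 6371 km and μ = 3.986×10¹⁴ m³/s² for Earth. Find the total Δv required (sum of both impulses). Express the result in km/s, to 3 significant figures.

Δv_total ≈ 3.80 km/s

r₁ = 6371 + 641.9 = 7012.9 km = 7.0129×10⁶ m.
r₂ = 6371 + 37850 = 44221 km = 4.4221×10⁷ m.
Transfer ellipse a_t = (r₁ + r₂)/2 = 2.562×10⁷ m.
At r₁: circular v_c1 = √(μ/r₁) = 7539 m/s; transfer-perigee v_p = √[μ(2/r₁ − 1/a_t)] = 9905 m/s.
Δv₁ = v_p − v_c1 = 2366 m/s.
At r₂: circular v_c2 = √(μ/r₂) = 3002 m/s; transfer-apogee v_a = √[μ(2/r₂ − 1/a_t)] = 1571 m/s.
Δv₂ = v_c2 − v_a = 1431 m/s.
Total Δv = Δv₁ + Δv₂ = 3798 m/s = 3.798 km/s.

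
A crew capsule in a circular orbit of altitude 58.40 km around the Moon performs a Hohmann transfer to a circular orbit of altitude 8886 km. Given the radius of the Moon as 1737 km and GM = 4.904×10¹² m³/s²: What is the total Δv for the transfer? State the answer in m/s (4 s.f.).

r₁ = 1737 + 58.40 = 1795.4 km = 1.7954×10⁶ m.
r₂ = 1737 + 8886 = 10623 km = 1.0623×10⁷ m.
Transfer ellipse a_t = (r₁ + r₂)/2 = 6.209×10⁶ m.
At r₁: circular v_c1 = √(μ/r₁) = 1653 m/s; transfer-perilune v_p = √[μ(2/r₁ − 1/a_t)] = 2162 m/s.
Δv₁ = v_p − v_c1 = 509.0 m/s.
At r₂: circular v_c2 = √(μ/r₂) = 679.4 m/s; transfer-apolune v_a = √[μ(2/r₂ − 1/a_t)] = 365.4 m/s.
Δv₂ = v_c2 − v_a = 314.1 m/s.
Total Δv = Δv₁ + Δv₂ = 823.1 m/s.

Δv_total ≈ 823.1 m/s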